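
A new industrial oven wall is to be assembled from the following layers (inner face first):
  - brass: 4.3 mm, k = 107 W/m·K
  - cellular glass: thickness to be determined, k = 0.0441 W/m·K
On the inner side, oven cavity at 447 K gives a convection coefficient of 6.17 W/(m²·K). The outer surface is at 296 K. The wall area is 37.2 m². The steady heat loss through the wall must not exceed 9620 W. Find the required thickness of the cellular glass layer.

L ≈ 18.6 mm

Thermal resistances in series:
R_inner film = 1/(h_i·A) = 1/(6.17×37.2) = 0.004357 K/W
R_brass = L/(kA) = 0.0043/(107×37.2) = 1.08×10^-6 K/W
Sum of the known resistances R_other = 0.004358 K/W
Required total resistance R_tot = ΔT/Q_allow = 151/9620 = 0.0157 K/W
R_cellular glass = R_tot − R_other = 0.01134 K/W
L = R·k·A = 0.01134×0.0441×37.2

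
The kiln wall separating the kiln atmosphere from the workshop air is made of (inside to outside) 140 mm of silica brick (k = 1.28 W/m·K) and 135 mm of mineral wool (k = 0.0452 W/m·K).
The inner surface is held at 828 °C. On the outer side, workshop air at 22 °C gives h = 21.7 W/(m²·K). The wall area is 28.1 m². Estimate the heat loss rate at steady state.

Q ≈ 7210 W

Treating each layer as a thermal resistance in series:
R_silica brick = L/(kA) = 0.14/(1.28×28.1) = 0.003892 K/W
R_mineral wool = L/(kA) = 0.135/(0.0452×28.1) = 0.1063 K/W
R_outer film = 1/(h_o·A) = 1/(21.7×28.1) = 0.00164 K/W
R_total = 0.1118 K/W
Q = ΔT / R_total = 806 / 0.1118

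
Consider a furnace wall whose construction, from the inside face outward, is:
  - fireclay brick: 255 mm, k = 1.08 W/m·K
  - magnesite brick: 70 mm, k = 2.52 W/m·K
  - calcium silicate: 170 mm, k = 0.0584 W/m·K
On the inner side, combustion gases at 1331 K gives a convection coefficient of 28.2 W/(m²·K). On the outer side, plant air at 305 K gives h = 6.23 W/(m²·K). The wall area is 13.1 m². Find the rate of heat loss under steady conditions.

Q ≈ 3990 W

Using the resistance-network approach (series):
R_inner film = 1/(h_i·A) = 1/(28.2×13.1) = 0.002707 K/W
R_fireclay brick = L/(kA) = 0.255/(1.08×13.1) = 0.01802 K/W
R_magnesite brick = L/(kA) = 0.07/(2.52×13.1) = 0.00212 K/W
R_calcium silicate = L/(kA) = 0.17/(0.0584×13.1) = 0.2222 K/W
R_outer film = 1/(h_o·A) = 1/(6.23×13.1) = 0.01225 K/W
R_total = 0.2573 K/W
Q = ΔT / R_total = 1026 / 0.2573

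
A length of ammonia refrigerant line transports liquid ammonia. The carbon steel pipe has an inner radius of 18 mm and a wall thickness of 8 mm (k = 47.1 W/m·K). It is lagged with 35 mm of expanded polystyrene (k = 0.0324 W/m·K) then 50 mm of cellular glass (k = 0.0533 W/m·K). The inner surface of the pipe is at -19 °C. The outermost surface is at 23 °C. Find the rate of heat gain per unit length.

q′ ≈ 7.03 W/m

Cylindrical conduction, so R = ln(r₂/r₁)/(2πkL) per layer, in series:
R_carbon steel pipe wall = ln(26/18)/(2π×47.1×1) = 0.001243 K/W
R_expanded polystyrene = ln(61/26)/(2π×0.0324×1) = 4.189 K/W
R_cellular glass = ln(111/61)/(2π×0.0533×1) = 1.788 K/W
R_total = 5.978 K/W
Q = ΔT/R_total = 42/5.978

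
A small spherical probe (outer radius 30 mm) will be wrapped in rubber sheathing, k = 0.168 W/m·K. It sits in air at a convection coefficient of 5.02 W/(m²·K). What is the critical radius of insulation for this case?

For a sphere r_cr = 2k/h = 2×0.168/5.02
r_cr = 66.9 mm; since the bare radius (30 mm) is below r_cr, adding a thin layer of insulation will *increase* heat loss.

r_cr ≈ 66.9 mm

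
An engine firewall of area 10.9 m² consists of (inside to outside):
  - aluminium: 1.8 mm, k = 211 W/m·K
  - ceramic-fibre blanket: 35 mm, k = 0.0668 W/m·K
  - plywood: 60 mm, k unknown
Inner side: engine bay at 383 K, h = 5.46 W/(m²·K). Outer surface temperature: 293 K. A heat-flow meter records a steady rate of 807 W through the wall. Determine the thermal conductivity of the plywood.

k ≈ 0.118 W/(m·K)

Thermal resistances in series:
R_inner film = 1/(h_i·A) = 1/(5.46×10.9) = 0.0168 K/W
R_aluminium = L/(kA) = 0.0018/(211×10.9) = 7.826×10^-7 K/W
R_ceramic-fibre blanket = L/(kA) = 0.035/(0.0668×10.9) = 0.04807 K/W
Sum of known resistances R_other = 0.06487 K/W
Total R = ΔT/Q = 90/807 = 0.1115 K/W
R_plywood = R_total − R_other = 0.04665 K/W
k = L/(R·A) = 0.06/(0.04665×10.9)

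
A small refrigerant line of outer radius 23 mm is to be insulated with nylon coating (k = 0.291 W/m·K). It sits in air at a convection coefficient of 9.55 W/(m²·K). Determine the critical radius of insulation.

r_cr ≈ 30.5 mm

For a cylinder r_cr = k/h = 0.291/9.55
r_cr = 30.5 mm; since the bare radius (23 mm) is below r_cr, adding a thin layer of insulation will *increase* heat loss.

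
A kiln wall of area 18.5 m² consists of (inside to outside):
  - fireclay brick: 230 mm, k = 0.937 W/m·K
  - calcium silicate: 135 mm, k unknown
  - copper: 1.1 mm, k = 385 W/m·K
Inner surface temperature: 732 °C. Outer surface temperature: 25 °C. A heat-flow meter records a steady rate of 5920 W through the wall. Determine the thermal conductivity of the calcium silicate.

k ≈ 0.0687 W/(m·K)

Series thermal resistances:
R_fireclay brick = L/(kA) = 0.23/(0.937×18.5) = 0.01327 K/W
R_copper = L/(kA) = 0.0011/(385×18.5) = 1.544×10^-7 K/W
Sum of known resistances R_other = 0.01327 K/W
Total R = ΔT/Q = 707/5920 = 0.1194 K/W
R_calcium silicate = R_total − R_other = 0.1062 K/W
k = L/(R·A) = 0.135/(0.1062×18.5)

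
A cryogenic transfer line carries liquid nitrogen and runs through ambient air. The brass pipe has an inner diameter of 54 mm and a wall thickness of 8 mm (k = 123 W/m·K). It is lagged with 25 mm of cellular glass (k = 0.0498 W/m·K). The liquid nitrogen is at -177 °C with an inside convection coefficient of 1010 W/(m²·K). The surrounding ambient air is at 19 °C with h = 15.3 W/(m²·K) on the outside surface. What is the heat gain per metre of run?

Cylindrical conduction, so R = ln(r₂/r₁)/(2πkL) per layer, in series:
R_inner film = 1/(h_i·2πr₁L) = 1/(1010×2π×0.027×1) = 0.005836 K/W
R_brass pipe wall = ln(35/27)/(2π×123×1) = 3.358×10^-4 K/W
R_cellular glass = ln(60/35)/(2π×0.0498×1) = 1.723 K/W
R_outer film = 1/(h_o·2πr_oL) = 1/(15.3×2π×0.06×1) = 0.1734 K/W
R_total = 1.902 K/W
Q = ΔT/R_total = 196/1.902

q′ ≈ 103 W/m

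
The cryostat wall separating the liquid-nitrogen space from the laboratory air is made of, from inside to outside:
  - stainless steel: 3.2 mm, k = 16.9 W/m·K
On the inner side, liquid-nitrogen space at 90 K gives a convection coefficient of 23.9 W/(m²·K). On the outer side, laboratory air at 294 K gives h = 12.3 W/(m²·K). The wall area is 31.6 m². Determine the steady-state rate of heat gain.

Q ≈ 52300 W

Model the wall as resistances in series:
R_inner film = 1/(h_i·A) = 1/(23.9×31.6) = 0.001324 K/W
R_stainless steel = L/(kA) = 0.0032/(16.9×31.6) = 5.992×10^-6 K/W
R_outer film = 1/(h_o·A) = 1/(12.3×31.6) = 0.002573 K/W
R_total = 0.003903 K/W
Q = ΔT / R_total = 204 / 0.003903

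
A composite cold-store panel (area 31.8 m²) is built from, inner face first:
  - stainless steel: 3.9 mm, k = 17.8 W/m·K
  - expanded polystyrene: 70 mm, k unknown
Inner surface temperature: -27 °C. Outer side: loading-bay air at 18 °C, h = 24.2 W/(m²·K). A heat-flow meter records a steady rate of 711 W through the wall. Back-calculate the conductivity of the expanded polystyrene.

k ≈ 0.0355 W/(m·K)

Using the resistance-network approach (series):
R_stainless steel = L/(kA) = 0.0039/(17.8×31.8) = 6.89×10^-6 K/W
R_outer film = 1/(h_o·A) = 1/(24.2×31.8) = 0.001299 K/W
Sum of known resistances R_other = 0.001306 K/W
Total R = ΔT/Q = 45/711 = 0.06329 K/W
R_expanded polystyrene = R_total − R_other = 0.06198 K/W
k = L/(R·A) = 0.07/(0.06198×31.8)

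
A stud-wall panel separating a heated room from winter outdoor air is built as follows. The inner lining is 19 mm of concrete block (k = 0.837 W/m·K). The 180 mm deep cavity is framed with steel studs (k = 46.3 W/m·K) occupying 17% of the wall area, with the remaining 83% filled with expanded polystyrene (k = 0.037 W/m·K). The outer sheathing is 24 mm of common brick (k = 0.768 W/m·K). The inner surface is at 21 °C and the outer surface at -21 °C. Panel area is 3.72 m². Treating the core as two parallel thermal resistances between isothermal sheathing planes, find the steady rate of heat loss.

Sheathing layers in series; stud and cavity paths in parallel between them.
R_inner = 0.019/(0.837×3.72) = 0.006102 K/W
R_stud  = 0.18/(46.3×0.17×3.72) = 0.006148 K/W
R_cav   = 0.18/(0.037×0.83×3.72) = 1.576 K/W
1/R_core = 1/R_stud + 1/R_cav → R_core = 0.006124 K/W
R_outer = 0.024/(0.768×3.72) = 0.008401 K/W
R_total = 0.02063 K/W
Q = ΔT/R_total = 42/0.02063

Q ≈ 2040 W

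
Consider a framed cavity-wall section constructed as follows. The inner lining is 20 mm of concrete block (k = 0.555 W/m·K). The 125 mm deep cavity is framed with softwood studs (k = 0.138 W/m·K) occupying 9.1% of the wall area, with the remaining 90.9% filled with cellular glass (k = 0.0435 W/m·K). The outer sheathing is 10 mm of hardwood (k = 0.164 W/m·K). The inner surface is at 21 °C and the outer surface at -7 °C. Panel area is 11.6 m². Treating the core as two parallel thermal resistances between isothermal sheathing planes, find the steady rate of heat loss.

Sheathing layers in series; stud and cavity paths in parallel between them.
R_inner = 0.02/(0.555×11.6) = 0.003107 K/W
R_stud  = 0.125/(0.138×0.091×11.6) = 0.8581 K/W
R_cav   = 0.125/(0.0435×0.909×11.6) = 0.2725 K/W
1/R_core = 1/R_stud + 1/R_cav → R_core = 0.2068 K/W
R_outer = 0.01/(0.164×11.6) = 0.005257 K/W
R_total = 0.2152 K/W
Q = ΔT/R_total = 28/0.2152

Q ≈ 130 W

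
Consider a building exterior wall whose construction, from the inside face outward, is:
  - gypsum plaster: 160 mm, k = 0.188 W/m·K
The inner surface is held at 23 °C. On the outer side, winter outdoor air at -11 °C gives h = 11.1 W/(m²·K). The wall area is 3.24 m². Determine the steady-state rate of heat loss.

Q ≈ 117 W

Using the resistance-network approach (series):
R_gypsum plaster = L/(kA) = 0.16/(0.188×3.24) = 0.2627 K/W
R_outer film = 1/(h_o·A) = 1/(11.1×3.24) = 0.02781 K/W
R_total = 0.2905 K/W
Q = ΔT / R_total = 34 / 0.2905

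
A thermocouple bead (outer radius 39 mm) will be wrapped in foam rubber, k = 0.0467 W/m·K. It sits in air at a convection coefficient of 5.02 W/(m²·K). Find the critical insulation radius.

r_cr ≈ 18.6 mm

For a sphere r_cr = 2k/h = 2×0.0467/5.02
r_cr = 18.6 mm; since the bare radius (39 mm) is above r_cr, any added insulation will reduce heat loss.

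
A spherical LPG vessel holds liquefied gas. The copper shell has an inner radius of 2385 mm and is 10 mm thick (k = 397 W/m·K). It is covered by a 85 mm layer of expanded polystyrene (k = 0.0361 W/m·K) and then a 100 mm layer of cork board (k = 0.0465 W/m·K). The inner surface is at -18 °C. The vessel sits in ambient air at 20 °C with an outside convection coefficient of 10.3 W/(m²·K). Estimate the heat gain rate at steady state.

Spherical conduction: R = (1/r_in − 1/r_out)/(4πk) per layer; series-sum.
R_copper shell = (1/2.385 − 1/2.395)/(4π×397) = 3.509×10^-7 K/W
R_expanded polystyrene = (1/2.395 − 1/2.48)/(4π×0.0361) = 0.03155 K/W
R_cork board = (1/2.48 − 1/2.58)/(4π×0.0465) = 0.02675 K/W
R_outer film = 1/(h·4πr_o²) = 1/(10.3×4π×2.58²) = 0.001161 K/W
R_total = 0.05945 K/W
Q = ΔT/R_total = 38/0.05945

Q ≈ 639 W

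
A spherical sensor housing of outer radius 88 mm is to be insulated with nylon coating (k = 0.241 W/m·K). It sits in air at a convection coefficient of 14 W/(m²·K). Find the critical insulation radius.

For a sphere r_cr = 2k/h = 2×0.241/14
r_cr = 34.4 mm; since the bare radius (88 mm) is above r_cr, any added insulation will reduce heat loss.

r_cr ≈ 34.4 mm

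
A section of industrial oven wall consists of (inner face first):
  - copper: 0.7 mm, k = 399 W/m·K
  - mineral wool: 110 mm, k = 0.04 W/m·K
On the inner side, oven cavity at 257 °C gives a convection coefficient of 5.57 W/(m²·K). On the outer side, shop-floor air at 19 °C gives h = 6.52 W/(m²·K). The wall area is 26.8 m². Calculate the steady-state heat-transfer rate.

Q ≈ 2070 W

Series thermal resistances:
R_inner film = 1/(h_i·A) = 1/(5.57×26.8) = 0.006699 K/W
R_copper = L/(kA) = 0.0007/(399×26.8) = 6.546×10^-8 K/W
R_mineral wool = L/(kA) = 0.11/(0.04×26.8) = 0.1026 K/W
R_outer film = 1/(h_o·A) = 1/(6.52×26.8) = 0.005723 K/W
R_total = 0.115 K/W
Q = ΔT / R_total = 238 / 0.115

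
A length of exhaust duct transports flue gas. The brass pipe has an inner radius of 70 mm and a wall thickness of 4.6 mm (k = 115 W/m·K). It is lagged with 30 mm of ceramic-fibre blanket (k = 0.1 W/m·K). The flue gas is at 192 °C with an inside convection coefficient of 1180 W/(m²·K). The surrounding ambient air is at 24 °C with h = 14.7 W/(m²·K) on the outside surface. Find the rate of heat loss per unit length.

q′ ≈ 261 W/m

Radial resistances (cylindrical: R_cond = ln(r_o/r_i)/(2πkL), R_conv = 1/(h·2πrL)):
R_inner film = 1/(h_i·2πr₁L) = 1/(1180×2π×0.07×1) = 0.001927 K/W
R_brass pipe wall = ln(74.6/70)/(2π×115×1) = 8.808×10^-5 K/W
R_ceramic-fibre blanket = ln(104.6/74.6)/(2π×0.1×1) = 0.5379 K/W
R_outer film = 1/(h_o·2πr_oL) = 1/(14.7×2π×0.1046×1) = 0.1035 K/W
R_total = 0.6435 K/W
Q = ΔT/R_total = 168/0.6435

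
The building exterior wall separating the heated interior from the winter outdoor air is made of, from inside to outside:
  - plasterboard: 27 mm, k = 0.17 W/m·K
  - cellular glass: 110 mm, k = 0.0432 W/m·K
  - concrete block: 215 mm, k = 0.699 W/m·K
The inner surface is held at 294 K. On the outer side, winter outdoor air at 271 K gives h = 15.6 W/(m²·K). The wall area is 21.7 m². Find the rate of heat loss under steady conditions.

Q ≈ 162 W

Treating each layer as a thermal resistance in series:
R_plasterboard = L/(kA) = 0.027/(0.17×21.7) = 0.007319 K/W
R_cellular glass = L/(kA) = 0.11/(0.0432×21.7) = 0.1173 K/W
R_concrete block = L/(kA) = 0.215/(0.699×21.7) = 0.01417 K/W
R_outer film = 1/(h_o·A) = 1/(15.6×21.7) = 0.002954 K/W
R_total = 0.1418 K/W
Q = ΔT / R_total = 23 / 0.1418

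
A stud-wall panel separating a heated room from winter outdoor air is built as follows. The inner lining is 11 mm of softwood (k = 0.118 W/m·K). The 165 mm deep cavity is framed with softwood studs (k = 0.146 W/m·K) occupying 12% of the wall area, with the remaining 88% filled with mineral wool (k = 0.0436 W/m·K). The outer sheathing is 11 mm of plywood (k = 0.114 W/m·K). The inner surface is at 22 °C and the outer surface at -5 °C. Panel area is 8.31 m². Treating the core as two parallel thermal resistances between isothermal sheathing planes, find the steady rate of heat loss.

Sheathing layers in series; stud and cavity paths in parallel between them.
R_inner = 0.011/(0.118×8.31) = 0.01122 K/W
R_stud  = 0.165/(0.146×0.12×8.31) = 1.133 K/W
R_cav   = 0.165/(0.0436×0.88×8.31) = 0.5175 K/W
1/R_core = 1/R_stud + 1/R_cav → R_core = 0.3553 K/W
R_outer = 0.011/(0.114×8.31) = 0.01161 K/W
R_total = 0.3781 K/W
Q = ΔT/R_total = 27/0.3781

Q ≈ 71.4 W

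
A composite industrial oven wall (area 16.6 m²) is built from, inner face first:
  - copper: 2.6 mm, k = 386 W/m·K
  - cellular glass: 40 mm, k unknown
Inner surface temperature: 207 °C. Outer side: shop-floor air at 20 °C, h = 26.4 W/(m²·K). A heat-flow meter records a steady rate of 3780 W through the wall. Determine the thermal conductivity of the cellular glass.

Model the wall as resistances in series:
R_copper = L/(kA) = 0.0026/(386×16.6) = 4.058×10^-7 K/W
R_outer film = 1/(h_o·A) = 1/(26.4×16.6) = 0.002282 K/W
Sum of known resistances R_other = 0.002282 K/W
Total R = ΔT/Q = 187/3780 = 0.04947 K/W
R_cellular glass = R_total − R_other = 0.04719 K/W
k = L/(R·A) = 0.04/(0.04719×16.6)

k ≈ 0.0511 W/(m·K)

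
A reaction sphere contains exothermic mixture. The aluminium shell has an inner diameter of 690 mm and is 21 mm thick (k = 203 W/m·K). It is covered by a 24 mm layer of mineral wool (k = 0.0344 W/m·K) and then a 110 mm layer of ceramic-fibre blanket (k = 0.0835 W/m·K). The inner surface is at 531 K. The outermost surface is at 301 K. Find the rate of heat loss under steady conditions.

Radial (spherical) resistances in series:
R_aluminium shell = (1/0.345 − 1/0.366)/(4π×203) = 6.519×10^-5 K/W
R_mineral wool = (1/0.366 − 1/0.39)/(4π×0.0344) = 0.389 K/W
R_ceramic-fibre blanket = (1/0.39 − 1/0.5)/(4π×0.0835) = 0.5376 K/W
R_total = 0.9266 K/W
Q = ΔT/R_total = 230/0.9266

Q ≈ 248 W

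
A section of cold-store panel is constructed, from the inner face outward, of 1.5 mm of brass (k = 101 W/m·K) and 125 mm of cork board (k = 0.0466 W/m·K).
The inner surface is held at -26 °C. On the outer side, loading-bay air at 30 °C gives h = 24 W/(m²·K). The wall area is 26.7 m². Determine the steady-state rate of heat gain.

Q ≈ 549 W

Treating each layer as a thermal resistance in series:
R_brass = L/(kA) = 0.0015/(101×26.7) = 5.562×10^-7 K/W
R_cork board = L/(kA) = 0.125/(0.0466×26.7) = 0.1005 K/W
R_outer film = 1/(h_o·A) = 1/(24×26.7) = 0.001561 K/W
R_total = 0.102 K/W
Q = ΔT / R_total = 56 / 0.102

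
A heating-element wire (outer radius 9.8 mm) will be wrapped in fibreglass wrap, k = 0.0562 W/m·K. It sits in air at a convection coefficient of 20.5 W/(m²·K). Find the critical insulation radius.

For a cylinder r_cr = k/h = 0.0562/20.5
r_cr = 2.74 mm; since the bare radius (9.8 mm) is above r_cr, any added insulation will reduce heat loss.

r_cr ≈ 2.74 mm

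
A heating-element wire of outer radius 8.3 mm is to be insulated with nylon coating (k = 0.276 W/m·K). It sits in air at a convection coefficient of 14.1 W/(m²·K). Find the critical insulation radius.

For a cylinder r_cr = k/h = 0.276/14.1
r_cr = 19.6 mm; since the bare radius (8.3 mm) is below r_cr, adding a thin layer of insulation will *increase* heat loss.

r_cr ≈ 19.6 mm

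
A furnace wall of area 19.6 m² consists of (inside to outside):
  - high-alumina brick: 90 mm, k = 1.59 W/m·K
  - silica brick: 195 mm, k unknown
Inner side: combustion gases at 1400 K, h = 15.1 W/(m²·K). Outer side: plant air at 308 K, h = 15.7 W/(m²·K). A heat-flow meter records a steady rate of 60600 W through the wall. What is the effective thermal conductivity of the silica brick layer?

Model the wall as resistances in series:
R_inner film = 1/(h_i·A) = 1/(15.1×19.6) = 0.003379 K/W
R_high-alumina brick = L/(kA) = 0.09/(1.59×19.6) = 0.002888 K/W
R_outer film = 1/(h_o·A) = 1/(15.7×19.6) = 0.00325 K/W
Sum of known resistances R_other = 0.009516 K/W
Total R = ΔT/Q = 1092/60600 = 0.01802 K/W
R_silica brick = R_total − R_other = 0.008503 K/W
k = L/(R·A) = 0.195/(0.008503×19.6)

k ≈ 1.17 W/(m·K)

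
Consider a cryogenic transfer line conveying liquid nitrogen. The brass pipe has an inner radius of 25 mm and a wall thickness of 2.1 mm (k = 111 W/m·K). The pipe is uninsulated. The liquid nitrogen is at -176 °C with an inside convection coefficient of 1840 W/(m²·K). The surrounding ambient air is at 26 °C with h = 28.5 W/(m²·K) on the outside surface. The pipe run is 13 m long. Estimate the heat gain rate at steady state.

Q ≈ 12500 W

Treating each annulus and film as a series resistance:
R_inner film = 1/(h_i·2πr₁L) = 1/(1840×2π×0.025×13) = 2.661×10^-4 K/W
R_brass pipe wall = ln(27.1/25)/(2π×111×13) = 8.896×10^-6 K/W
R_outer film = 1/(h_o·2πr_oL) = 1/(28.5×2π×0.0271×13) = 0.01585 K/W
R_total = 0.01613 K/W
Q = ΔT/R_total = 202/0.01613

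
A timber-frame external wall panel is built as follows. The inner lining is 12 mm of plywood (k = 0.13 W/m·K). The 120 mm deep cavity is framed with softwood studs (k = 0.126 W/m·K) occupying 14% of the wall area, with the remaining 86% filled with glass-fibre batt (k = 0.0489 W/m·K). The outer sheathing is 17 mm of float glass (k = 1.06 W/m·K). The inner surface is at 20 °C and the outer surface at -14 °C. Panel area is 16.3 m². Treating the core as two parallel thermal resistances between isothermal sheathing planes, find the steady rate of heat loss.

Q ≈ 262 W

Sheathing layers in series; stud and cavity paths in parallel between them.
R_inner = 0.012/(0.13×16.3) = 0.005663 K/W
R_stud  = 0.12/(0.126×0.14×16.3) = 0.4173 K/W
R_cav   = 0.12/(0.0489×0.86×16.3) = 0.1751 K/W
1/R_core = 1/R_stud + 1/R_cav → R_core = 0.1233 K/W
R_outer = 0.017/(1.06×16.3) = 9.839×10^-4 K/W
R_total = 0.13 K/W
Q = ΔT/R_total = 34/0.13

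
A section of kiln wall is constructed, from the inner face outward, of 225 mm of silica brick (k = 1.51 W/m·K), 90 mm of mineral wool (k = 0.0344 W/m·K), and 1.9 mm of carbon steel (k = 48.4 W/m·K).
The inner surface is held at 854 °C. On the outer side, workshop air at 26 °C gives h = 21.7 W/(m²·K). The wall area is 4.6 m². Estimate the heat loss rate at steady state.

Thermal resistances in series:
R_silica brick = L/(kA) = 0.225/(1.51×4.6) = 0.03239 K/W
R_mineral wool = L/(kA) = 0.09/(0.0344×4.6) = 0.5688 K/W
R_carbon steel = L/(kA) = 0.0019/(48.4×4.6) = 8.534×10^-6 K/W
R_outer film = 1/(h_o·A) = 1/(21.7×4.6) = 0.01002 K/W
R_total = 0.6112 K/W
Q = ΔT / R_total = 828 / 0.6112

Q ≈ 1350 W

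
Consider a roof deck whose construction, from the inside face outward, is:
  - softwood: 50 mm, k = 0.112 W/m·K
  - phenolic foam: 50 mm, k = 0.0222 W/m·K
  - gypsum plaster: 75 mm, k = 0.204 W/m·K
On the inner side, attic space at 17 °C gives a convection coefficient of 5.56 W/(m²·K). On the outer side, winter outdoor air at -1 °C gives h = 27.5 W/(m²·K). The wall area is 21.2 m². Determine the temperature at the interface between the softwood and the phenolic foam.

T ≈ 13.6 °C

Using the resistance-network approach (series):
R_inner film = 1/(h_i·A) = 1/(5.56×21.2) = 0.008484 K/W
R_softwood = L/(kA) = 0.05/(0.112×21.2) = 0.02106 K/W
R_phenolic foam = L/(kA) = 0.05/(0.0222×21.2) = 0.1062 K/W
R_gypsum plaster = L/(kA) = 0.075/(0.204×21.2) = 0.01734 K/W
R_outer film = 1/(h_o·A) = 1/(27.5×21.2) = 0.001715 K/W
R_total = 0.1548 K/W;  Q = ΔT/R_total = 18/0.1548 = 116.3 W
T_interface = T_inner − Q·ΣR(inner→interface) = 17 − 116×0.02954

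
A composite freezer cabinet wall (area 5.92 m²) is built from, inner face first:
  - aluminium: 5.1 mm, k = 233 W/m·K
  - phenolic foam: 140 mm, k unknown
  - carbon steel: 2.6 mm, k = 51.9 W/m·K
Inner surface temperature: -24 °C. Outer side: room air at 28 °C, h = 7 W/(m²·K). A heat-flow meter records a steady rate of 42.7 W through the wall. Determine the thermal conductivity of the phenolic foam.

Treating each layer as a thermal resistance in series:
R_aluminium = L/(kA) = 0.0051/(233×5.92) = 3.697×10^-6 K/W
R_carbon steel = L/(kA) = 0.0026/(51.9×5.92) = 8.462×10^-6 K/W
R_outer film = 1/(h_o·A) = 1/(7×5.92) = 0.02413 K/W
Sum of known resistances R_other = 0.02414 K/W
Total R = ΔT/Q = 52/42.7 = 1.218 K/W
R_phenolic foam = R_total − R_other = 1.194 K/W
k = L/(R·A) = 0.14/(1.194×5.92)

k ≈ 0.0198 W/(m·K)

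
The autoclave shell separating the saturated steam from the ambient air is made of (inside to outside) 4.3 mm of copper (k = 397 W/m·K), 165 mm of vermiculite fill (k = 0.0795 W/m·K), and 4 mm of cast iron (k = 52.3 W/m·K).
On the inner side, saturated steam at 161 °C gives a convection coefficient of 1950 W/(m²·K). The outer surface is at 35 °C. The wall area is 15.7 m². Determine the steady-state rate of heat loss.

Q ≈ 953 W

Model the wall as resistances in series:
R_inner film = 1/(h_i·A) = 1/(1950×15.7) = 3.266×10^-5 K/W
R_copper = L/(kA) = 0.0043/(397×15.7) = 6.899×10^-7 K/W
R_vermiculite fill = L/(kA) = 0.165/(0.0795×15.7) = 0.1322 K/W
R_cast iron = L/(kA) = 0.004/(52.3×15.7) = 4.871×10^-6 K/W
R_total = 0.1322 K/W
Q = ΔT / R_total = 126 / 0.1322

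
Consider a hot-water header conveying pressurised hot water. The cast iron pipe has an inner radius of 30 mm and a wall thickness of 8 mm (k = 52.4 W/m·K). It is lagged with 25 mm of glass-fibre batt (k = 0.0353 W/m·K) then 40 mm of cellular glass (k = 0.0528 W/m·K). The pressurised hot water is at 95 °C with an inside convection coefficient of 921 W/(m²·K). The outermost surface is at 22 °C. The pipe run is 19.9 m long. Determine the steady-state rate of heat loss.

Q ≈ 386 W

For a radial system each layer contributes R = ln(r_out/r_in)/(2πkL); films add R = 1/(hA).
R_inner film = 1/(h_i·2πr₁L) = 1/(921×2π×0.03×19.9) = 2.895×10^-4 K/W
R_cast iron pipe wall = ln(38/30)/(2π×52.4×19.9) = 3.608×10^-5 K/W
R_glass-fibre batt = ln(63/38)/(2π×0.0353×19.9) = 0.1145 K/W
R_cellular glass = ln(103/63)/(2π×0.0528×19.9) = 0.07446 K/W
R_total = 0.1893 K/W
Q = ΔT/R_total = 73/0.1893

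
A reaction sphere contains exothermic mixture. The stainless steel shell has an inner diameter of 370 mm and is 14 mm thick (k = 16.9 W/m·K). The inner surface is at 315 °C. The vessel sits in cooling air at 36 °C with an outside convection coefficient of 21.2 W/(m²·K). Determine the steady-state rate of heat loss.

Spherical conduction: R = (1/r_in − 1/r_out)/(4πk) per layer; series-sum.
R_stainless steel shell = (1/0.185 − 1/0.199)/(4π×16.9) = 0.001791 K/W
R_outer film = 1/(h·4πr_o²) = 1/(21.2×4π×0.199²) = 0.09479 K/W
R_total = 0.09658 K/W
Q = ΔT/R_total = 279/0.09658

Q ≈ 2890 W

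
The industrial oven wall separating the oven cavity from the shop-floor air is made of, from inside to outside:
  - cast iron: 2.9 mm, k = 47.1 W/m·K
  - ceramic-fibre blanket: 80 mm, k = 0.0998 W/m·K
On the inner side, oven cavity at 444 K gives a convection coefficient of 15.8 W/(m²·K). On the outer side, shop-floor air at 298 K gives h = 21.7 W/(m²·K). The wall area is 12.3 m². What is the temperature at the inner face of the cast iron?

T ≈ 434 K

Series thermal resistances:
R_inner film = 1/(h_i·A) = 1/(15.8×12.3) = 0.005146 K/W
R_cast iron = L/(kA) = 0.0029/(47.1×12.3) = 5.006×10^-6 K/W
R_ceramic-fibre blanket = L/(kA) = 0.08/(0.0998×12.3) = 0.06517 K/W
R_outer film = 1/(h_o·A) = 1/(21.7×12.3) = 0.003747 K/W
R_total = 0.07407 K/W;  Q = ΔT/R_total = 146/0.07407 = 1971 W
T_interface = T_inner − Q·ΣR(inner→interface) = 444 − 1970×0.005146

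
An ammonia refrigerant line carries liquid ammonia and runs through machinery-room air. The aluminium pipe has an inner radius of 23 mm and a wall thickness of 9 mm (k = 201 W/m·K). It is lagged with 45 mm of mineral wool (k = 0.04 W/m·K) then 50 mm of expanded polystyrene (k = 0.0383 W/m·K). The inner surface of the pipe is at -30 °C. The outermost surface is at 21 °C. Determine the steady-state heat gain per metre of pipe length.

q′ ≈ 9.15 W/m

Cylindrical conduction, so R = ln(r₂/r₁)/(2πkL) per layer, in series:
R_aluminium pipe wall = ln(32/23)/(2π×201×1) = 2.615×10^-4 K/W
R_mineral wool = ln(77/32)/(2π×0.04×1) = 3.494 K/W
R_expanded polystyrene = ln(127/77)/(2π×0.0383×1) = 2.079 K/W
R_total = 5.573 K/W
Q = ΔT/R_total = 51/5.573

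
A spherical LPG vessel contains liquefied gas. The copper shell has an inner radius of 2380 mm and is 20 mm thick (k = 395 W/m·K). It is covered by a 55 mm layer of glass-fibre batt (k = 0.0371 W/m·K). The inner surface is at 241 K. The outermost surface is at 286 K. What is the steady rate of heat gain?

Q ≈ 2250 W

Spherical conduction: R = (1/r_in − 1/r_out)/(4πk) per layer; series-sum.
R_copper shell = (1/2.38 − 1/2.4)/(4π×395) = 7.054×10^-7 K/W
R_glass-fibre batt = (1/2.4 − 1/2.455)/(4π×0.0371) = 0.02002 K/W
R_total = 0.02002 K/W
Q = ΔT/R_total = 45/0.02002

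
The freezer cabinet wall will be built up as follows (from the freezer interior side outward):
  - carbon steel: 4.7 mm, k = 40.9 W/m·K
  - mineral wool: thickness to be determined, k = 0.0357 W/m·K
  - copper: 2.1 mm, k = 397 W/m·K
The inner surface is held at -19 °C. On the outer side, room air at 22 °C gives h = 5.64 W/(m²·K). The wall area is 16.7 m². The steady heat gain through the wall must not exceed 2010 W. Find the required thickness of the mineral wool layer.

L ≈ 5.83 mm

Model the wall as resistances in series:
R_carbon steel = L/(kA) = 0.0047/(40.9×16.7) = 6.881×10^-6 K/W
R_copper = L/(kA) = 0.0021/(397×16.7) = 3.167×10^-7 K/W
R_outer film = 1/(h_o·A) = 1/(5.64×16.7) = 0.01062 K/W
Sum of the known resistances R_other = 0.01062 K/W
Required total resistance R_tot = ΔT/Q_allow = 41/2010 = 0.0204 K/W
R_mineral wool = R_tot − R_other = 0.009774 K/W
L = R·k·A = 0.009774×0.0357×16.7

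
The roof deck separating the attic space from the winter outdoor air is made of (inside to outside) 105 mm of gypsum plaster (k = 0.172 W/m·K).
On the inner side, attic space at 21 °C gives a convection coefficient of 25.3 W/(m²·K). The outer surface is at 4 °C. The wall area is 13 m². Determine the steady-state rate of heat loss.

Q ≈ 340 W

Thermal resistances in series:
R_inner film = 1/(h_i·A) = 1/(25.3×13) = 0.00304 K/W
R_gypsum plaster = L/(kA) = 0.105/(0.172×13) = 0.04696 K/W
R_total = 0.05 K/W
Q = ΔT / R_total = 17 / 0.05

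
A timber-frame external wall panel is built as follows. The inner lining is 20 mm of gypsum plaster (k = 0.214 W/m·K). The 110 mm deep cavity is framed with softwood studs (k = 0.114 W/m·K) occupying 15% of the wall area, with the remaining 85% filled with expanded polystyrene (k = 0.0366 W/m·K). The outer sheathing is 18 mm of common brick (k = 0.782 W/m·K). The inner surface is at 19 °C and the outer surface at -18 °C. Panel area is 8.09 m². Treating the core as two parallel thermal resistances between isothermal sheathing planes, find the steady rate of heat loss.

Sheathing layers in series; stud and cavity paths in parallel between them.
R_inner = 0.02/(0.214×8.09) = 0.01155 K/W
R_stud  = 0.11/(0.114×0.15×8.09) = 0.7951 K/W
R_cav   = 0.11/(0.0366×0.85×8.09) = 0.4371 K/W
1/R_core = 1/R_stud + 1/R_cav → R_core = 0.282 K/W
R_outer = 0.018/(0.782×8.09) = 0.002845 K/W
R_total = 0.2964 K/W
Q = ΔT/R_total = 37/0.2964

Q ≈ 125 W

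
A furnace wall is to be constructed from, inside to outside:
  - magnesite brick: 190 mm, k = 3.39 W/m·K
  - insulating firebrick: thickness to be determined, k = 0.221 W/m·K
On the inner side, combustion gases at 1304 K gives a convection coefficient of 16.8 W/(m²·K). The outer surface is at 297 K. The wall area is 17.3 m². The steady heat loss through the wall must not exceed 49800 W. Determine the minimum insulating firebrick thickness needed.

L ≈ 51.8 mm

Model the wall as resistances in series:
R_inner film = 1/(h_i·A) = 1/(16.8×17.3) = 0.003441 K/W
R_magnesite brick = L/(kA) = 0.19/(3.39×17.3) = 0.00324 K/W
Sum of the known resistances R_other = 0.00668 K/W
Required total resistance R_tot = ΔT/Q_allow = 1007/49800 = 0.02022 K/W
R_insulating firebrick = R_tot − R_other = 0.01354 K/W
L = R·k·A = 0.01354×0.221×17.3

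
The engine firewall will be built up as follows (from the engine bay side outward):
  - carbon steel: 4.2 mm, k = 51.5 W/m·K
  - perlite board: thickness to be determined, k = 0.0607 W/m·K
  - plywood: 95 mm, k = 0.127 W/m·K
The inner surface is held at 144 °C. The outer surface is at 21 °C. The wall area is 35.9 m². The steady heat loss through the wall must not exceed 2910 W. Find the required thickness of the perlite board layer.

L ≈ 46.7 mm

Using the resistance-network approach (series):
R_carbon steel = L/(kA) = 0.0042/(51.5×35.9) = 2.272×10^-6 K/W
R_plywood = L/(kA) = 0.095/(0.127×35.9) = 0.02084 K/W
Sum of the known resistances R_other = 0.02084 K/W
Required total resistance R_tot = ΔT/Q_allow = 123/2910 = 0.04227 K/W
R_perlite board = R_tot − R_other = 0.02143 K/W
L = R·k·A = 0.02143×0.0607×35.9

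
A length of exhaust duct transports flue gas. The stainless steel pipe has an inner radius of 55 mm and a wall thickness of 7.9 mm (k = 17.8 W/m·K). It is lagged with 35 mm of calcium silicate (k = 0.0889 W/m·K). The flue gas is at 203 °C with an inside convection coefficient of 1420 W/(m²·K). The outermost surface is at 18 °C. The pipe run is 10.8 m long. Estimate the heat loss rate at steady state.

Q ≈ 2510 W

Cylindrical conduction, so R = ln(r₂/r₁)/(2πkL) per layer, in series:
R_inner film = 1/(h_i·2πr₁L) = 1/(1420×2π×0.055×10.8) = 1.887×10^-4 K/W
R_stainless steel pipe wall = ln(62.9/55)/(2π×17.8×10.8) = 1.111×10^-4 K/W
R_calcium silicate = ln(97.9/62.9)/(2π×0.0889×10.8) = 0.07333 K/W
R_total = 0.07363 K/W
Q = ΔT/R_total = 185/0.07363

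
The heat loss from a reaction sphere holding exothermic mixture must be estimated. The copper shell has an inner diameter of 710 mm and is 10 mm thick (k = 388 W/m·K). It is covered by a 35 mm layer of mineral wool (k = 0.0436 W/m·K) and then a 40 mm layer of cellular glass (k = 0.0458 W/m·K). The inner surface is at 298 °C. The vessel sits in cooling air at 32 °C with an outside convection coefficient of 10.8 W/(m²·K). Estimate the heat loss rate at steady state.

Q ≈ 306 W

Each spherical layer contributes R = (1/r_i − 1/r_o)/(4πk):
R_copper shell = (1/0.355 − 1/0.365)/(4π×388) = 1.583×10^-5 K/W
R_mineral wool = (1/0.365 − 1/0.4)/(4π×0.0436) = 0.4375 K/W
R_cellular glass = (1/0.4 − 1/0.44)/(4π×0.0458) = 0.3949 K/W
R_outer film = 1/(h·4πr_o²) = 1/(10.8×4π×0.44²) = 0.03806 K/W
R_total = 0.8705 K/W
Q = ΔT/R_total = 266/0.8705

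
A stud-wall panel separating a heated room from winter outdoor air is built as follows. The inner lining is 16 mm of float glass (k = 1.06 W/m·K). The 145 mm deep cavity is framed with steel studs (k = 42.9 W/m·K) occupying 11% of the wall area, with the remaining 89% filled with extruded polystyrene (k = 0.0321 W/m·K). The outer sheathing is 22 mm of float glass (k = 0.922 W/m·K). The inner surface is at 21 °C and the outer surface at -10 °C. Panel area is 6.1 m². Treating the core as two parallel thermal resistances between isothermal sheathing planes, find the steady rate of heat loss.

Q ≈ 2720 W

Sheathing layers in series; stud and cavity paths in parallel between them.
R_inner = 0.016/(1.06×6.1) = 0.002474 K/W
R_stud  = 0.145/(42.9×0.11×6.1) = 0.005037 K/W
R_cav   = 0.145/(0.0321×0.89×6.1) = 0.832 K/W
1/R_core = 1/R_stud + 1/R_cav → R_core = 0.005007 K/W
R_outer = 0.022/(0.922×6.1) = 0.003912 K/W
R_total = 0.01139 K/W
Q = ΔT/R_total = 31/0.01139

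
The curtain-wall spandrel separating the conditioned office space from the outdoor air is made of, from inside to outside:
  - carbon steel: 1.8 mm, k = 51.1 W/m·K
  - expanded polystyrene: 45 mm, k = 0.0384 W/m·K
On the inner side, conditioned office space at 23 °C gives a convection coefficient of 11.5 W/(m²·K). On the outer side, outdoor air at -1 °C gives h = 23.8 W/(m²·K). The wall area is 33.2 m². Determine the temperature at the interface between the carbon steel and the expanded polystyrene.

Treating each layer as a thermal resistance in series:
R_inner film = 1/(h_i·A) = 1/(11.5×33.2) = 0.002619 K/W
R_carbon steel = L/(kA) = 0.0018/(51.1×33.2) = 1.061×10^-6 K/W
R_expanded polystyrene = L/(kA) = 0.045/(0.0384×33.2) = 0.0353 K/W
R_outer film = 1/(h_o·A) = 1/(23.8×33.2) = 0.001266 K/W
R_total = 0.03918 K/W;  Q = ΔT/R_total = 24/0.03918 = 612.5 W
T_interface = T_inner − Q·ΣR(inner→interface) = 23 − 613×0.00262

T ≈ 21.4 °C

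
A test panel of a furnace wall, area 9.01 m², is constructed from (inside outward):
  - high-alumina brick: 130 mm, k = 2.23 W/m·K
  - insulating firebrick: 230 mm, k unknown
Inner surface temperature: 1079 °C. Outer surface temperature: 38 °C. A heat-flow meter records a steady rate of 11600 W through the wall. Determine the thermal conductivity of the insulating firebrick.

k ≈ 0.307 W/(m·K)

Model the wall as resistances in series:
R_high-alumina brick = L/(kA) = 0.13/(2.23×9.01) = 0.00647 K/W
Sum of known resistances R_other = 0.00647 K/W
Total R = ΔT/Q = 1041/11600 = 0.08974 K/W
R_insulating firebrick = R_total − R_other = 0.08327 K/W
k = L/(R·A) = 0.23/(0.08327×9.01)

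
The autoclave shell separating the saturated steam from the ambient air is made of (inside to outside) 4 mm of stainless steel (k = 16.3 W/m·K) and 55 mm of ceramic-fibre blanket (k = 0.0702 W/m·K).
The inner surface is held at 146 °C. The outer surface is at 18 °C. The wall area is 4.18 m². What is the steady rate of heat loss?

Thermal resistances in series:
R_stainless steel = L/(kA) = 0.004/(16.3×4.18) = 5.871×10^-5 K/W
R_ceramic-fibre blanket = L/(kA) = 0.055/(0.0702×4.18) = 0.1874 K/W
R_total = 0.1875 K/W
Q = ΔT / R_total = 128 / 0.1875

Q ≈ 683 W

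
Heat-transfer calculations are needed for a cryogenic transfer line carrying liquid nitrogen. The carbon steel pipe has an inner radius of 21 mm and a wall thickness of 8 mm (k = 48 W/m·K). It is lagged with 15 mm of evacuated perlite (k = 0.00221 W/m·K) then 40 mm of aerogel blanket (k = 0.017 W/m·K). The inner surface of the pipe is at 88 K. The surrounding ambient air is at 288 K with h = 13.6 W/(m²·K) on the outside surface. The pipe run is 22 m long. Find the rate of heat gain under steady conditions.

Q ≈ 121 W

Radial resistances (cylindrical: R_cond = ln(r_o/r_i)/(2πkL), R_conv = 1/(h·2πrL)):
R_carbon steel pipe wall = ln(29/21)/(2π×48×22) = 4.865×10^-5 K/W
R_evacuated perlite = ln(44/29)/(2π×0.00221×22) = 1.365 K/W
R_aerogel blanket = ln(84/44)/(2π×0.017×22) = 0.2752 K/W
R_outer film = 1/(h_o·2πr_oL) = 1/(13.6×2π×0.084×22) = 0.006333 K/W
R_total = 1.646 K/W
Q = ΔT/R_total = 200/1.646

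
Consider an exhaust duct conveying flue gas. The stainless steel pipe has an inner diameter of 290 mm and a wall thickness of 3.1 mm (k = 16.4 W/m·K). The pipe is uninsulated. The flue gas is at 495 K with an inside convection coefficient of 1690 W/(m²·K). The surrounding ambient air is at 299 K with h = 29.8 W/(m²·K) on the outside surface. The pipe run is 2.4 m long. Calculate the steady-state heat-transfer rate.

For a radial system each layer contributes R = ln(r_out/r_in)/(2πkL); films add R = 1/(hA).
R_inner film = 1/(h_i·2πr₁L) = 1/(1690×2π×0.145×2.4) = 2.706×10^-4 K/W
R_stainless steel pipe wall = ln(148.1/145)/(2π×16.4×2.4) = 8.554×10^-5 K/W
R_outer film = 1/(h_o·2πr_oL) = 1/(29.8×2π×0.1481×2.4) = 0.01503 K/W
R_total = 0.01538 K/W
Q = ΔT/R_total = 196/0.01538

Q ≈ 12700 W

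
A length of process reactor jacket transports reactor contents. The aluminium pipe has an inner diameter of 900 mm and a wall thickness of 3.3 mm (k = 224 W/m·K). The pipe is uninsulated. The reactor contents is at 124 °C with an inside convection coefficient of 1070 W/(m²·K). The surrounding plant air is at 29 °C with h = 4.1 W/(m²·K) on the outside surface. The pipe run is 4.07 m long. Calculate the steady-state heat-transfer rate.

Q ≈ 4500 W

Per-layer cylindrical resistances, series-summed:
R_inner film = 1/(h_i·2πr₁L) = 1/(1070×2π×0.45×4.07) = 8.121×10^-5 K/W
R_aluminium pipe wall = ln(453.3/450)/(2π×224×4.07) = 1.276×10^-6 K/W
R_outer film = 1/(h_o·2πr_oL) = 1/(4.1×2π×0.4533×4.07) = 0.02104 K/W
R_total = 0.02112 K/W
Q = ΔT/R_total = 95/0.02112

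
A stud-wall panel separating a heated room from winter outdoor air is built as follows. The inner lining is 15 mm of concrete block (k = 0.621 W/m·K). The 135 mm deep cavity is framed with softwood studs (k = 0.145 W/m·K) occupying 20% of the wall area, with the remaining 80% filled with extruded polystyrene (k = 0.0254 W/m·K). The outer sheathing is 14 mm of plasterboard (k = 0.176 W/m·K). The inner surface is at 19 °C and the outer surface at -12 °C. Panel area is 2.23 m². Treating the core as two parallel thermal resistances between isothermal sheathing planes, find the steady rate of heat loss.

Q ≈ 24.3 W

Sheathing layers in series; stud and cavity paths in parallel between them.
R_inner = 0.015/(0.621×2.23) = 0.01083 K/W
R_stud  = 0.135/(0.145×0.2×2.23) = 2.088 K/W
R_cav   = 0.135/(0.0254×0.8×2.23) = 2.979 K/W
1/R_core = 1/R_stud + 1/R_cav → R_core = 1.227 K/W
R_outer = 0.014/(0.176×2.23) = 0.03567 K/W
R_total = 1.274 K/W
Q = ΔT/R_total = 31/1.274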